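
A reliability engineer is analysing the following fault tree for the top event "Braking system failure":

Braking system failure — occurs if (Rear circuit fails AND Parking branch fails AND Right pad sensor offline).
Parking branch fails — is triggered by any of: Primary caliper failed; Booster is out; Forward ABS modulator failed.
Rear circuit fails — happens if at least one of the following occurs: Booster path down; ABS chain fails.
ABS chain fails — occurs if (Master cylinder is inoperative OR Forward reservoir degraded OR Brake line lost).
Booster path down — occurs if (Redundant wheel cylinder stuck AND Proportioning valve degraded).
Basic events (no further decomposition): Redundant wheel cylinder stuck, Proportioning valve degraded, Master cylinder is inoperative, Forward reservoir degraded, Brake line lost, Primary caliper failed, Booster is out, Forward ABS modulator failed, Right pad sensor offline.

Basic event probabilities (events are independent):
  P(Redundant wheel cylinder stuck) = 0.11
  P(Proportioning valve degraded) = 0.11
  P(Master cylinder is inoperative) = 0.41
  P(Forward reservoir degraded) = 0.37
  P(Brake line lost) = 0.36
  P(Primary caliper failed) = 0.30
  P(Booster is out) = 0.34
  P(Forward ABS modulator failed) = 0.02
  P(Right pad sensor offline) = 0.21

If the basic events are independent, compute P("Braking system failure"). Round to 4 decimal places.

0.0879

P(Booster path down) [AND] = 0.11 × 0.11 = 0.012100
P(ABS chain fails) [OR] = 1 − (1−0.41) × (1−0.37) × (1−0.36) = 0.762112
P(Rear circuit fails) [OR] = 1 − (1−0.012100) × (1−0.762112) = 0.764990
P(Parking branch fails) [OR] = 1 − (1−0.30) × (1−0.34) × (1−0.02) = 0.547240
P(Braking system failure) [AND] = 0.764990 × 0.547240 × 0.21 = 0.087913
Rounded to 4 decimal places: P(Braking system failure) ≈ 0.0879.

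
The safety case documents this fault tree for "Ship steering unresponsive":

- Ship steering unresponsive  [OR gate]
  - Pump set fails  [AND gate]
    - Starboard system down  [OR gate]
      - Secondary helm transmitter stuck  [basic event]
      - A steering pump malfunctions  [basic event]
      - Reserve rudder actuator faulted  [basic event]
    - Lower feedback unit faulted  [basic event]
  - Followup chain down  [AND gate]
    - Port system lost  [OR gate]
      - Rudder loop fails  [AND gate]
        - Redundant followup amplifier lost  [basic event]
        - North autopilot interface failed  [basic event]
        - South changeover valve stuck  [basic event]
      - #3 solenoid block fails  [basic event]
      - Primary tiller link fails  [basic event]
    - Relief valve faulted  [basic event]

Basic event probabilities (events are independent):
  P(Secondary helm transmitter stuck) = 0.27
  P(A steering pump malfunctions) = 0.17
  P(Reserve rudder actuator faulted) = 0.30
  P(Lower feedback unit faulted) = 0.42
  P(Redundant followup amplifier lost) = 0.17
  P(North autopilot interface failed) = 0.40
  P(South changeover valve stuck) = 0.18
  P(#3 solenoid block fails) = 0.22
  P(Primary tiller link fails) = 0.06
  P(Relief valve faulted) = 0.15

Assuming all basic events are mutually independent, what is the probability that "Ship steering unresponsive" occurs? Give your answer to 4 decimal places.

0.2732

P(Starboard system down) [OR] = 1 − (1−0.27) × (1−0.17) × (1−0.30) = 0.575870
P(Pump set fails) [AND] = 0.575870 × 0.42 = 0.241865
P(Rudder loop fails) [AND] = 0.17 × 0.40 × 0.18 = 0.012240
P(Port system lost) [OR] = 1 − (1−0.012240) × (1−0.22) × (1−0.06) = 0.275774
P(Followup chain down) [AND] = 0.275774 × 0.15 = 0.041366
P(Ship steering unresponsive) [OR] = 1 − (1−0.241865) × (1−0.041366) = 0.273226
Rounded to 4 decimal places: P(Ship steering unresponsive) ≈ 0.2732.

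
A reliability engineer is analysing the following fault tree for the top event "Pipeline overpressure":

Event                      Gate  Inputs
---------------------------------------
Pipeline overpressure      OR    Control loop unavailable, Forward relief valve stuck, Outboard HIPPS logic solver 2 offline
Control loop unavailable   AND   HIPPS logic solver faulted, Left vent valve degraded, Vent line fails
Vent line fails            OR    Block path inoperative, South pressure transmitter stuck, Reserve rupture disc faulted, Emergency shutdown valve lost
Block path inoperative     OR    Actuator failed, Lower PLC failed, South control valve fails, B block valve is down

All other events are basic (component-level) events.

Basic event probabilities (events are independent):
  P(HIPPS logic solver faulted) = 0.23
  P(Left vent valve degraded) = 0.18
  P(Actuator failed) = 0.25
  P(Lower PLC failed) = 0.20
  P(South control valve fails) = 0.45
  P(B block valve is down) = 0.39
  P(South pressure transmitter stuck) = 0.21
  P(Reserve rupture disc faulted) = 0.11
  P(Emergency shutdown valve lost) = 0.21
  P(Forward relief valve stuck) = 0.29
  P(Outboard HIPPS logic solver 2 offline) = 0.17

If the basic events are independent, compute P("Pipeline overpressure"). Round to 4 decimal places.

0.4324

P(Block path inoperative) [OR] = 1 − (1−0.25) × (1−0.20) × (1−0.45) × (1−0.39) = 0.798700
P(Vent line fails) [OR] = 1 − (1−0.798700) × (1−0.21) × (1−0.11) × (1−0.21) = 0.888188
P(Control loop unavailable) [AND] = 0.23 × 0.18 × 0.888188 = 0.036771
P(Pipeline overpressure) [OR] = 1 − (1−0.036771) × (1−0.29) × (1−0.17) = 0.432369
Rounded to 4 decimal places: P(Pipeline overpressure) ≈ 0.4324.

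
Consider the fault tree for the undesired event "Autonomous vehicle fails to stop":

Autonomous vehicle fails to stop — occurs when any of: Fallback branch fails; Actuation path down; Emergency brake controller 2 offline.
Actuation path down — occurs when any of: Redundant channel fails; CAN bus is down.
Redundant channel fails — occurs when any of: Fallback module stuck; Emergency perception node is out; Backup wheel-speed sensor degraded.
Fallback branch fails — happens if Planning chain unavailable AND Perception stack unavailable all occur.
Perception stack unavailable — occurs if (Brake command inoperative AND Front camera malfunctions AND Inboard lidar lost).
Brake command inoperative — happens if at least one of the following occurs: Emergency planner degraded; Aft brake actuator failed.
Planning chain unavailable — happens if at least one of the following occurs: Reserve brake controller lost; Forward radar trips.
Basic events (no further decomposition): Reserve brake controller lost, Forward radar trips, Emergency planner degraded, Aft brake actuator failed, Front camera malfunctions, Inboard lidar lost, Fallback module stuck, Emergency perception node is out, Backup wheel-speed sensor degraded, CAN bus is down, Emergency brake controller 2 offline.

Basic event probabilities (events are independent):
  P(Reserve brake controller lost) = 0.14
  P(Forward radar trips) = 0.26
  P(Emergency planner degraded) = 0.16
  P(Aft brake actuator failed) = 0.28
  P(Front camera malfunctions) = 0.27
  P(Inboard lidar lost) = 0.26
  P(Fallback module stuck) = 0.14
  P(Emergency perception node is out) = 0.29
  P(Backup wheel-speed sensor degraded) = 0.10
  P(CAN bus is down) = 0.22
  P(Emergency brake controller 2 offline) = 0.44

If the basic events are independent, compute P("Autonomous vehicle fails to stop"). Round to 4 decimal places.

P(Planning chain unavailable) [OR] = 1 − (1−0.14) × (1−0.26) = 0.363600
P(Brake command inoperative) [OR] = 1 − (1−0.16) × (1−0.28) = 0.395200
P(Perception stack unavailable) [AND] = 0.395200 × 0.27 × 0.26 = 0.027743
P(Fallback branch fails) [AND] = 0.363600 × 0.027743 = 0.010087
P(Redundant channel fails) [OR] = 1 − (1−0.14) × (1−0.29) × (1−0.10) = 0.450460
P(Actuation path down) [OR] = 1 − (1−0.450460) × (1−0.22) = 0.571359
P(Autonomous vehicle fails to stop) [OR] = 1 − (1−0.010087) × (1−0.571359) × (1−0.44) = 0.762382
Rounded to 4 decimal places: P(Autonomous vehicle fails to stop) ≈ 0.7624.

0.7624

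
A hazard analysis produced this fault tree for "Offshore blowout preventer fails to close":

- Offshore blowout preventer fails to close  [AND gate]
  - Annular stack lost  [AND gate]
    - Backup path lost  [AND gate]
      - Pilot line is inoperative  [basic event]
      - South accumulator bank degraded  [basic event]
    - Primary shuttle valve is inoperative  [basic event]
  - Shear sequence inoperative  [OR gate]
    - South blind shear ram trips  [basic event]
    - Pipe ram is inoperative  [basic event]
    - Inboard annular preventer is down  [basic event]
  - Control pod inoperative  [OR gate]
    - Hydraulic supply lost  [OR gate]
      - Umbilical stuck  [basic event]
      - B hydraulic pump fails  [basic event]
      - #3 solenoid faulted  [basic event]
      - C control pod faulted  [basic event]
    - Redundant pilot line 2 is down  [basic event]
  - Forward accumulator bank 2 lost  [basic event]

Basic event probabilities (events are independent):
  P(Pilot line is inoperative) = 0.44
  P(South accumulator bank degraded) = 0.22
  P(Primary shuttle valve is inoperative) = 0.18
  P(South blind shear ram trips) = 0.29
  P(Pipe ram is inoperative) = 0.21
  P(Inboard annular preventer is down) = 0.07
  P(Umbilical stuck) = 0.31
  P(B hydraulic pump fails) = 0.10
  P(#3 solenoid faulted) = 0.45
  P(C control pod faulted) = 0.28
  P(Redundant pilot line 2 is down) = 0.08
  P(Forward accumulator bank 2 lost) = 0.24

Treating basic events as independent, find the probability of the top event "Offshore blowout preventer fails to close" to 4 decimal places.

P(Backup path lost) [AND] = 0.44 × 0.22 = 0.096800
P(Annular stack lost) [AND] = 0.096800 × 0.18 = 0.017424
P(Shear sequence inoperative) [OR] = 1 − (1−0.29) × (1−0.21) × (1−0.07) = 0.478363
P(Hydraulic supply lost) [OR] = 1 − (1−0.31) × (1−0.10) × (1−0.45) × (1−0.28) = 0.754084
P(Control pod inoperative) [OR] = 1 − (1−0.754084) × (1−0.08) = 0.773757
P(Offshore blowout preventer fails to close) [AND] = 0.017424 × 0.478363 × 0.773757 × 0.24 = 0.001548
Rounded to 4 decimal places: P(Offshore blowout preventer fails to close) ≈ 0.0015.

0.0015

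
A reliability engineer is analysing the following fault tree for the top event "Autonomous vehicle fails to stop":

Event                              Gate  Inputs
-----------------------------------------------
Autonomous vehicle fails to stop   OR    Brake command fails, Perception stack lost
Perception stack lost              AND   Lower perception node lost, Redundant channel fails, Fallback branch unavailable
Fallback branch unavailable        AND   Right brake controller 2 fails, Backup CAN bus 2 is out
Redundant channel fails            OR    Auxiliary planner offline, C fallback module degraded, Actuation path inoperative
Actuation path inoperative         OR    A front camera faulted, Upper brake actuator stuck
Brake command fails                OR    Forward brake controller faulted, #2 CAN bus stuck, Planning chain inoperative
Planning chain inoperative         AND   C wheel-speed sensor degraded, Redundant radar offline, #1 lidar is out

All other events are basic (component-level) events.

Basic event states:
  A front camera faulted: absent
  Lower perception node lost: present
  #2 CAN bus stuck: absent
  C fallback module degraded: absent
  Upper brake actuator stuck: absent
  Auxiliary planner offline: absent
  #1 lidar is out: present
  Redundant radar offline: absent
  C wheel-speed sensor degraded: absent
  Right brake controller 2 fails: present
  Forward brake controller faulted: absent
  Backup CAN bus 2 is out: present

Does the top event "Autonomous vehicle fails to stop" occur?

Planning chain inoperative [AND]: C wheel-speed sensor degraded=not, Redundant radar offline=not, #1 lidar is out=occurs → not all inputs occur → does not occur.
Brake command fails [OR]: Forward brake controller faulted=not, #2 CAN bus stuck=not, Planning chain inoperative=not → no input occurs → does not occur.
Actuation path inoperative [OR]: A front camera faulted=not, Upper brake actuator stuck=not → no input occurs → does not occur.
Redundant channel fails [OR]: Auxiliary planner offline=not, C fallback module degraded=not, Actuation path inoperative=not → no input occurs → does not occur.
Fallback branch unavailable [AND]: Right brake controller 2 fails=occurs, Backup CAN bus 2 is out=occurs → all inputs occur → occurs.
Perception stack lost [AND]: Lower perception node lost=occurs, Redundant channel fails=not, Fallback branch unavailable=occurs → not all inputs occur → does not occur.
Autonomous vehicle fails to stop [OR]: Brake command fails=not, Perception stack lost=not → no input occurs → does not occur.

No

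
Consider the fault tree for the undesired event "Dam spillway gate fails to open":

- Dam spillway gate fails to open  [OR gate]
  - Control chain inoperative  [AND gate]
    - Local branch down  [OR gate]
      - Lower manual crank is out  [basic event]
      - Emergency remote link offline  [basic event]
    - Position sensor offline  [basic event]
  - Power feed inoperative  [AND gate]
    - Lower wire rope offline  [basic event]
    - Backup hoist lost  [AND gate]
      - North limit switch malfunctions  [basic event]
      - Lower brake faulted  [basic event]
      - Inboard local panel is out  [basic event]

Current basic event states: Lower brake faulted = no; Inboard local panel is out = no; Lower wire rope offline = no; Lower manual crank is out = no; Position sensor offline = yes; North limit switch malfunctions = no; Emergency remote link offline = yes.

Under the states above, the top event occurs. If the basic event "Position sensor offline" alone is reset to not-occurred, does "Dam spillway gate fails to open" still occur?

No

Counterfactual: set "Position sensor offline" to not occurred.
Local branch down [OR]: Lower manual crank is out=not, Emergency remote link offline=occurs → at least one input occurs → occurs.
Control chain inoperative [AND]: Local branch down=occurs, Position sensor offline=not → not all inputs occur → does not occur.
Backup hoist lost [AND]: North limit switch malfunctions=not, Lower brake faulted=not, Inboard local panel is out=not → not all inputs occur → does not occur.
Power feed inoperative [AND]: Lower wire rope offline=not, Backup hoist lost=not → not all inputs occur → does not occur.
Dam spillway gate fails to open [OR]: Control chain inoperative=not, Power feed inoperative=not → no input occurs → does not occur.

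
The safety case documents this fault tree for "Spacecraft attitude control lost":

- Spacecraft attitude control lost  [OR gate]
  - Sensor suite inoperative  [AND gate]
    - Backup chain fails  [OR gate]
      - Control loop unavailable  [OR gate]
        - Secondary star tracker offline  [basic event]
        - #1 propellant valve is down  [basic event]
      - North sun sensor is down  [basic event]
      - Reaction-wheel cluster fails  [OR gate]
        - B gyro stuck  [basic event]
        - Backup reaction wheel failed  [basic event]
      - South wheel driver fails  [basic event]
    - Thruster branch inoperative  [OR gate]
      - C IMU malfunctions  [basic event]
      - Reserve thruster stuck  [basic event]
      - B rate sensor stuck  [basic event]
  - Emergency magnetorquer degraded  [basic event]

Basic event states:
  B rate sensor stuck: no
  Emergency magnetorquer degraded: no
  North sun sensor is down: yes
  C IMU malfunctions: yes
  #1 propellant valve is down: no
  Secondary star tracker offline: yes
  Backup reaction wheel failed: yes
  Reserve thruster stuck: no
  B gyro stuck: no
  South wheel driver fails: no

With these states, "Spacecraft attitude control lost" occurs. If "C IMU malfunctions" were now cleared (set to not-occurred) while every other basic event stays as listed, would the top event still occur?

No

Counterfactual: set "C IMU malfunctions" to not occurred.
Control loop unavailable [OR]: Secondary star tracker offline=occurs, #1 propellant valve is down=not → at least one input occurs → occurs.
Reaction-wheel cluster fails [OR]: B gyro stuck=not, Backup reaction wheel failed=occurs → at least one input occurs → occurs.
Backup chain fails [OR]: Control loop unavailable=occurs, North sun sensor is down=occurs, Reaction-wheel cluster fails=occurs, South wheel driver fails=not → at least one input occurs → occurs.
Thruster branch inoperative [OR]: C IMU malfunctions=not, Reserve thruster stuck=not, B rate sensor stuck=not → no input occurs → does not occur.
Sensor suite inoperative [AND]: Backup chain fails=occurs, Thruster branch inoperative=not → not all inputs occur → does not occur.
Spacecraft attitude control lost [OR]: Sensor suite inoperative=not, Emergency magnetorquer degraded=not → no input occurs → does not occur.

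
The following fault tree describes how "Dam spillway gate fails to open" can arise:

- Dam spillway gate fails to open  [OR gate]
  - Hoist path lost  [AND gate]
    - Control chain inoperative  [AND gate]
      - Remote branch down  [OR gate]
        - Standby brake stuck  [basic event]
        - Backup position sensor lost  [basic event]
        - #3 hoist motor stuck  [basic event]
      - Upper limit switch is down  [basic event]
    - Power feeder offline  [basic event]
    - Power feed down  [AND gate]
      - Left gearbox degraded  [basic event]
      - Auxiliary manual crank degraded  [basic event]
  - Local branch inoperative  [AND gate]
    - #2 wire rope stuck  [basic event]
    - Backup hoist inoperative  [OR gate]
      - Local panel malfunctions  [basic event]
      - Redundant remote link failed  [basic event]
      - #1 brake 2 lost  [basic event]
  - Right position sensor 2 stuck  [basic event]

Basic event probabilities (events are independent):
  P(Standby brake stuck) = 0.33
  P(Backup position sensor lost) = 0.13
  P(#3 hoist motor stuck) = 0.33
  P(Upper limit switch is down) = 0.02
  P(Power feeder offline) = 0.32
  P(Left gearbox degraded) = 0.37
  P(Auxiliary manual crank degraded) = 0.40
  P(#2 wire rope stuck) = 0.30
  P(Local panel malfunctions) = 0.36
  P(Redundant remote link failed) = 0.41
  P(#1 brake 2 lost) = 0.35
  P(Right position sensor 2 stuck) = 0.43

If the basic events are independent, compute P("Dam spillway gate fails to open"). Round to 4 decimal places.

P(Remote branch down) [OR] = 1 − (1−0.33) × (1−0.13) × (1−0.33) = 0.609457
P(Control chain inoperative) [AND] = 0.609457 × 0.02 = 0.012189
P(Power feed down) [AND] = 0.37 × 0.40 = 0.148000
P(Hoist path lost) [AND] = 0.012189 × 0.32 × 0.148000 = 0.000577
P(Backup hoist inoperative) [OR] = 1 − (1−0.36) × (1−0.41) × (1−0.35) = 0.754560
P(Local branch inoperative) [AND] = 0.30 × 0.754560 = 0.226368
P(Dam spillway gate fails to open) [OR] = 1 − (1−0.000577) × (1−0.226368) × (1−0.43) = 0.559284
Rounded to 4 decimal places: P(Dam spillway gate fails to open) ≈ 0.5593.

0.5593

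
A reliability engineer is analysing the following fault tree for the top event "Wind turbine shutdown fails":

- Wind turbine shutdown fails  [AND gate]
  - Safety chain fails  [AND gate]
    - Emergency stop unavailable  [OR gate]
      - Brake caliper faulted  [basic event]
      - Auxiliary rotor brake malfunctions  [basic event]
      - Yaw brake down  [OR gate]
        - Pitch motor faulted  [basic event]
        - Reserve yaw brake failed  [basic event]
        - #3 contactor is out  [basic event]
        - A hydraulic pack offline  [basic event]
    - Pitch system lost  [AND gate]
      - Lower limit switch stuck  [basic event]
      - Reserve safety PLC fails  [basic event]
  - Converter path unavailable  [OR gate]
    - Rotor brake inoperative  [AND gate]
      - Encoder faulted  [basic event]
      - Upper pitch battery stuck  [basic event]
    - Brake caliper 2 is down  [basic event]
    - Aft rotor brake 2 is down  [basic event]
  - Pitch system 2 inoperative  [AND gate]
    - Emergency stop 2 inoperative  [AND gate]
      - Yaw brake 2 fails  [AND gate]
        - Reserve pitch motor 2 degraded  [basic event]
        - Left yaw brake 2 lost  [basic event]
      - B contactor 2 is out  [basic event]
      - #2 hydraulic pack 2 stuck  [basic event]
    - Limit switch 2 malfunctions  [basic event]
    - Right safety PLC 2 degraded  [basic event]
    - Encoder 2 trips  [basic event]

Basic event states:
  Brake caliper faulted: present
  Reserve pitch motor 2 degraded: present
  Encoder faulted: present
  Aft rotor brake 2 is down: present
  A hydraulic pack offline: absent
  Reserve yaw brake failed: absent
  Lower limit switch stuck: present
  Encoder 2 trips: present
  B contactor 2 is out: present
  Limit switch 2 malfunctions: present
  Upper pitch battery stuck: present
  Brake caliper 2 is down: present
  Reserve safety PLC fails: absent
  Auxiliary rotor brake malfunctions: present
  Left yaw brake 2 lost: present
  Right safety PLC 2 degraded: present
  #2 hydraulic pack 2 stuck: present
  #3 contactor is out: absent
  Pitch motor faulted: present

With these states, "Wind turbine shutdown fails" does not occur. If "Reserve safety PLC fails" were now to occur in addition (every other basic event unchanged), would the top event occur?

Yes

Counterfactual: set "Reserve safety PLC fails" to occurred.
Yaw brake down [OR]: Pitch motor faulted=occurs, Reserve yaw brake failed=not, #3 contactor is out=not, A hydraulic pack offline=not → at least one input occurs → occurs.
Emergency stop unavailable [OR]: Brake caliper faulted=occurs, Auxiliary rotor brake malfunctions=occurs, Yaw brake down=occurs → at least one input occurs → occurs.
Pitch system lost [AND]: Lower limit switch stuck=occurs, Reserve safety PLC fails=occurs → all inputs occur → occurs.
Safety chain fails [AND]: Emergency stop unavailable=occurs, Pitch system lost=occurs → all inputs occur → occurs.
Rotor brake inoperative [AND]: Encoder faulted=occurs, Upper pitch battery stuck=occurs → all inputs occur → occurs.
Converter path unavailable [OR]: Rotor brake inoperative=occurs, Brake caliper 2 is down=occurs, Aft rotor brake 2 is down=occurs → at least one input occurs → occurs.
Yaw brake 2 fails [AND]: Reserve pitch motor 2 degraded=occurs, Left yaw brake 2 lost=occurs → all inputs occur → occurs.
Emergency stop 2 inoperative [AND]: Yaw brake 2 fails=occurs, B contactor 2 is out=occurs, #2 hydraulic pack 2 stuck=occurs → all inputs occur → occurs.
Pitch system 2 inoperative [AND]: Emergency stop 2 inoperative=occurs, Limit switch 2 malfunctions=occurs, Right safety PLC 2 degraded=occurs, Encoder 2 trips=occurs → all inputs occur → occurs.
Wind turbine shutdown fails [AND]: Safety chain fails=occurs, Converter path unavailable=occurs, Pitch system 2 inoperative=occurs → all inputs occur → occurs.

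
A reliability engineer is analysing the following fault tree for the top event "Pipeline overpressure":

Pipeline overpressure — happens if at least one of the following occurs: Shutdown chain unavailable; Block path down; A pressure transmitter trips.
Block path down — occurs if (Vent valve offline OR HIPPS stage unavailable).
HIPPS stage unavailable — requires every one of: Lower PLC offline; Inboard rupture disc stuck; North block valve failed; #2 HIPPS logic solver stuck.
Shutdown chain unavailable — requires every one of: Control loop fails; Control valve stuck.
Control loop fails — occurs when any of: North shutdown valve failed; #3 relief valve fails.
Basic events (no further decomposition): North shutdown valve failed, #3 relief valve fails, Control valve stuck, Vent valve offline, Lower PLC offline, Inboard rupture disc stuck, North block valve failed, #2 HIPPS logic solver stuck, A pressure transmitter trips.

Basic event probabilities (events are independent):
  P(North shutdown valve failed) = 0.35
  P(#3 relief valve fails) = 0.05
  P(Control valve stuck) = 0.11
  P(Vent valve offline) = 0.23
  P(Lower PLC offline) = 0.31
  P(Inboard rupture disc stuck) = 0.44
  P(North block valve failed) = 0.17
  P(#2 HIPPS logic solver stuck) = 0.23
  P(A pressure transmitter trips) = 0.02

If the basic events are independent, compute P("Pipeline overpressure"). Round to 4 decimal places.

P(Control loop fails) [OR] = 1 − (1−0.35) × (1−0.05) = 0.382500
P(Shutdown chain unavailable) [AND] = 0.382500 × 0.11 = 0.042075
P(HIPPS stage unavailable) [AND] = 0.31 × 0.44 × 0.17 × 0.23 = 0.005333
P(Block path down) [OR] = 1 − (1−0.23) × (1−0.005333) = 0.234106
P(Pipeline overpressure) [OR] = 1 − (1−0.042075) × (1−0.234106) × (1−0.02) = 0.281004
Rounded to 4 decimal places: P(Pipeline overpressure) ≈ 0.2810.

0.2810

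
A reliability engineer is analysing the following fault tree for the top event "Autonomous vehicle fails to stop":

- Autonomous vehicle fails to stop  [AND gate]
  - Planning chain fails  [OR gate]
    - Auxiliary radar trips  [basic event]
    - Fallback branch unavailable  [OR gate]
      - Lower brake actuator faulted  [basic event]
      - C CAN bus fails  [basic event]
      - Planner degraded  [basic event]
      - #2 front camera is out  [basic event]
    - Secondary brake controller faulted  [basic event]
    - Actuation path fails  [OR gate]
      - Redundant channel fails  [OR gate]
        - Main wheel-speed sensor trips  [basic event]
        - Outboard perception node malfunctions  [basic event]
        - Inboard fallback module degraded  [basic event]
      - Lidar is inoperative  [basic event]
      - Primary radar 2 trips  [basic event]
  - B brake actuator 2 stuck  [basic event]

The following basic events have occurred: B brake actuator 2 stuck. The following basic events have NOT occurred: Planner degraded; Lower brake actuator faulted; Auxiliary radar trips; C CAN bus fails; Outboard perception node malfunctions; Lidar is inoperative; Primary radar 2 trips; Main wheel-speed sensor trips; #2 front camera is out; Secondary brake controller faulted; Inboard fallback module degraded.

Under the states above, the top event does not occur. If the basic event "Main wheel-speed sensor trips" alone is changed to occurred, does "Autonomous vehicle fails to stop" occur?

Counterfactual: set "Main wheel-speed sensor trips" to occurred.
Fallback branch unavailable [OR]: Lower brake actuator faulted=not, C CAN bus fails=not, Planner degraded=not, #2 front camera is out=not → no input occurs → does not occur.
Redundant channel fails [OR]: Main wheel-speed sensor trips=occurs, Outboard perception node malfunctions=not, Inboard fallback module degraded=not → at least one input occurs → occurs.
Actuation path fails [OR]: Redundant channel fails=occurs, Lidar is inoperative=not, Primary radar 2 trips=not → at least one input occurs → occurs.
Planning chain fails [OR]: Auxiliary radar trips=not, Fallback branch unavailable=not, Secondary brake controller faulted=not, Actuation path fails=occurs → at least one input occurs → occurs.
Autonomous vehicle fails to stop [AND]: Planning chain fails=occurs, B brake actuator 2 stuck=occurs → all inputs occur → occurs.

Yes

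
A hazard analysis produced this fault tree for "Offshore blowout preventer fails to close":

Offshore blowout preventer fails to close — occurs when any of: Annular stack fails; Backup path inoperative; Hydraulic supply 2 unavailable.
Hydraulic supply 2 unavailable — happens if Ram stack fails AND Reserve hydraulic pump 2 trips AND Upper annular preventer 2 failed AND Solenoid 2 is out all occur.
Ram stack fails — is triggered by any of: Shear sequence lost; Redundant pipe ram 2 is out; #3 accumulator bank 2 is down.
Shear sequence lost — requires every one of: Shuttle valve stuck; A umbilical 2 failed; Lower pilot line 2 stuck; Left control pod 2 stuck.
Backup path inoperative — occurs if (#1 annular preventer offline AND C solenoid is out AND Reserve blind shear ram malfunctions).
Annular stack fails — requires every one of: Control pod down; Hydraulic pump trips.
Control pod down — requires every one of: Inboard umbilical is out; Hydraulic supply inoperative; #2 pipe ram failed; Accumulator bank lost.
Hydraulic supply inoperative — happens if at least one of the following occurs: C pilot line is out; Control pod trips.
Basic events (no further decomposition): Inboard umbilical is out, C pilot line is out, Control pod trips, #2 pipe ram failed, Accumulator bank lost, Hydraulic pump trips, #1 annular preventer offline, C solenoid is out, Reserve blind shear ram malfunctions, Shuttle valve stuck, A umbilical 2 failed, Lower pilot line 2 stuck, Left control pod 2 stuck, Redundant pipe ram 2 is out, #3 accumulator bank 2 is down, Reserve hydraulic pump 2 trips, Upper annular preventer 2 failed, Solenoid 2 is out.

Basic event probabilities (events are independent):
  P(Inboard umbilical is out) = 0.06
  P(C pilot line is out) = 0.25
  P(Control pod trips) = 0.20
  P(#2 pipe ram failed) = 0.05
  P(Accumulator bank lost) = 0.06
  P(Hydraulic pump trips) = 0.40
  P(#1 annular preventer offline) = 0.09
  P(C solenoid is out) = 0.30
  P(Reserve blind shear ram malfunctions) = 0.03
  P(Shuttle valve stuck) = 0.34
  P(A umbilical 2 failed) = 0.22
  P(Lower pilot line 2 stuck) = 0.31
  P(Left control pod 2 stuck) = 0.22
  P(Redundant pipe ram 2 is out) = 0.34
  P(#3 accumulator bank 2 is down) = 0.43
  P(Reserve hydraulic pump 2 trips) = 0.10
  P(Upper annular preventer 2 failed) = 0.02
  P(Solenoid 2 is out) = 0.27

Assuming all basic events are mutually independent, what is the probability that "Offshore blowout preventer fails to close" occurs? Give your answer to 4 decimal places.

P(Hydraulic supply inoperative) [OR] = 1 − (1−0.25) × (1−0.20) = 0.400000
P(Control pod down) [AND] = 0.06 × 0.400000 × 0.05 × 0.06 = 0.000072
P(Annular stack fails) [AND] = 0.000072 × 0.40 = 0.000029
P(Backup path inoperative) [AND] = 0.09 × 0.30 × 0.03 = 0.000810
P(Shear sequence lost) [AND] = 0.34 × 0.22 × 0.31 × 0.22 = 0.005101
P(Ram stack fails) [OR] = 1 − (1−0.005101) × (1−0.34) × (1−0.43) = 0.625719
P(Hydraulic supply 2 unavailable) [AND] = 0.625719 × 0.10 × 0.02 × 0.27 = 0.000338
P(Offshore blowout preventer fails to close) [OR] = 1 − (1−0.000029) × (1−0.000810) × (1−0.000338) = 0.001177
Rounded to 4 decimal places: P(Offshore blowout preventer fails to close) ≈ 0.0012.

0.0012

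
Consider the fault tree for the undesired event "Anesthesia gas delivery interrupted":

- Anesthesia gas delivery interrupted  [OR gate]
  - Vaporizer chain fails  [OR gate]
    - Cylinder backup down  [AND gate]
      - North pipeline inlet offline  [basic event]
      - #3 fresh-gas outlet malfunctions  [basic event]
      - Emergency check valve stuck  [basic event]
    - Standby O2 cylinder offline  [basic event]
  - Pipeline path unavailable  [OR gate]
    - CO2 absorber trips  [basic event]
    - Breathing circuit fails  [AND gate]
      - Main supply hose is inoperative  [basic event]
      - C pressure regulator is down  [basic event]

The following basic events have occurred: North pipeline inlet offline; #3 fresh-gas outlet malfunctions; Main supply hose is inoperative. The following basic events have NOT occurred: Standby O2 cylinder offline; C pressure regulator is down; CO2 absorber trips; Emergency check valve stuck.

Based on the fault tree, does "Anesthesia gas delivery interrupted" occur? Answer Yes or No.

No

Cylinder backup down [AND]: North pipeline inlet offline=occurs, #3 fresh-gas outlet malfunctions=occurs, Emergency check valve stuck=not → not all inputs occur → does not occur.
Vaporizer chain fails [OR]: Cylinder backup down=not, Standby O2 cylinder offline=not → no input occurs → does not occur.
Breathing circuit fails [AND]: Main supply hose is inoperative=occurs, C pressure regulator is down=not → not all inputs occur → does not occur.
Pipeline path unavailable [OR]: CO2 absorber trips=not, Breathing circuit fails=not → no input occurs → does not occur.
Anesthesia gas delivery interrupted [OR]: Vaporizer chain fails=not, Pipeline path unavailable=not → no input occurs → does not occur.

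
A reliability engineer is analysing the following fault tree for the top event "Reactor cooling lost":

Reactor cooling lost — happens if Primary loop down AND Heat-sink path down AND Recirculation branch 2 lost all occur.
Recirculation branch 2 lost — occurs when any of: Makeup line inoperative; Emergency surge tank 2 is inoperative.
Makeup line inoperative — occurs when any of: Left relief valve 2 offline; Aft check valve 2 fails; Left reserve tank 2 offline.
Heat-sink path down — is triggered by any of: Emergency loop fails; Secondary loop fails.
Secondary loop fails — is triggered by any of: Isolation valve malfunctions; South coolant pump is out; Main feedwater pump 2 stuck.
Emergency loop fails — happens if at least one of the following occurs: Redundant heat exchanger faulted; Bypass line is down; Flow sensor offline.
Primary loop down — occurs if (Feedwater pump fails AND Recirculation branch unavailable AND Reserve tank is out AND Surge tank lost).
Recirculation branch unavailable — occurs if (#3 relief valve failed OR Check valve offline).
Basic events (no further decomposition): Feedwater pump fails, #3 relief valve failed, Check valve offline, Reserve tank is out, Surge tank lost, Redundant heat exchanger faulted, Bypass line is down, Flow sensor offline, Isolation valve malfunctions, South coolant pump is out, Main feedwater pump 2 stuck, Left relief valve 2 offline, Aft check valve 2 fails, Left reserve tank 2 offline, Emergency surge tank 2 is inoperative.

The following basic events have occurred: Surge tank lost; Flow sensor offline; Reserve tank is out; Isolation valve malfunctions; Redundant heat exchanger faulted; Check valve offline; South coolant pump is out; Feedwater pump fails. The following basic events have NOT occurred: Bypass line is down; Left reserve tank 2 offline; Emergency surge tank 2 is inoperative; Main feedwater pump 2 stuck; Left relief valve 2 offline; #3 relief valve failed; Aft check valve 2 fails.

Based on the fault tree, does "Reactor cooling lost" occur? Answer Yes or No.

No

Recirculation branch unavailable [OR]: #3 relief valve failed=not, Check valve offline=occurs → at least one input occurs → occurs.
Primary loop down [AND]: Feedwater pump fails=occurs, Recirculation branch unavailable=occurs, Reserve tank is out=occurs, Surge tank lost=occurs → all inputs occur → occurs.
Emergency loop fails [OR]: Redundant heat exchanger faulted=occurs, Bypass line is down=not, Flow sensor offline=occurs → at least one input occurs → occurs.
Secondary loop fails [OR]: Isolation valve malfunctions=occurs, South coolant pump is out=occurs, Main feedwater pump 2 stuck=not → at least one input occurs → occurs.
Heat-sink path down [OR]: Emergency loop fails=occurs, Secondary loop fails=occurs → at least one input occurs → occurs.
Makeup line inoperative [OR]: Left relief valve 2 offline=not, Aft check valve 2 fails=not, Left reserve tank 2 offline=not → no input occurs → does not occur.
Recirculation branch 2 lost [OR]: Makeup line inoperative=not, Emergency surge tank 2 is inoperative=not → no input occurs → does not occur.
Reactor cooling lost [AND]: Primary loop down=occurs, Heat-sink path down=occurs, Recirculation branch 2 lost=not → not all inputs occur → does not occur.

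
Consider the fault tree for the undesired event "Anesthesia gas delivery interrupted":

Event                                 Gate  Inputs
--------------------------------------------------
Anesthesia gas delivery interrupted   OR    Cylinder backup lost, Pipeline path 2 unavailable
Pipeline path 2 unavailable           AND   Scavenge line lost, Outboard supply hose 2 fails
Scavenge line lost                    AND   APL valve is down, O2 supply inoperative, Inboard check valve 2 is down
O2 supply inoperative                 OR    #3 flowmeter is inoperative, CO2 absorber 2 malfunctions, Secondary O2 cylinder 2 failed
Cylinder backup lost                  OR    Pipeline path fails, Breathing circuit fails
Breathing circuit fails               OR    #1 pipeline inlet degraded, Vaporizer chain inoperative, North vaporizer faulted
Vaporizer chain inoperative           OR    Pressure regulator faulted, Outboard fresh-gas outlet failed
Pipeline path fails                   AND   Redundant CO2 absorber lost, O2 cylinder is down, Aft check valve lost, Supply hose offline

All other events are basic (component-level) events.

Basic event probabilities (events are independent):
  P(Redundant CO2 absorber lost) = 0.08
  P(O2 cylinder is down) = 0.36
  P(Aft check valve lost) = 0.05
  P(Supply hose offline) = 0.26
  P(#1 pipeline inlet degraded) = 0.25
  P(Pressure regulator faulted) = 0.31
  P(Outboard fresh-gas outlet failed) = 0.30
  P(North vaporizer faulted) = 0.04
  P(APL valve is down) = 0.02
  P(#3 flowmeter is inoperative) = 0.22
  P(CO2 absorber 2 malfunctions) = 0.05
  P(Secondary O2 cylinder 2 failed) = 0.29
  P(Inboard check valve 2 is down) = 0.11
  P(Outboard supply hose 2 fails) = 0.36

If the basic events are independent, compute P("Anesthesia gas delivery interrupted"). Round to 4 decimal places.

0.6525

P(Pipeline path fails) [AND] = 0.08 × 0.36 × 0.05 × 0.26 = 0.000374
P(Vaporizer chain inoperative) [OR] = 1 − (1−0.31) × (1−0.30) = 0.517000
P(Breathing circuit fails) [OR] = 1 − (1−0.25) × (1−0.517000) × (1−0.04) = 0.652240
P(Cylinder backup lost) [OR] = 1 − (1−0.000374) × (1−0.652240) = 0.652370
P(O2 supply inoperative) [OR] = 1 − (1−0.22) × (1−0.05) × (1−0.29) = 0.473890
P(Scavenge line lost) [AND] = 0.02 × 0.473890 × 0.11 = 0.001043
P(Pipeline path 2 unavailable) [AND] = 0.001043 × 0.36 = 0.000375
P(Anesthesia gas delivery interrupted) [OR] = 1 − (1−0.652370) × (1−0.000375) = 0.652500
Rounded to 4 decimal places: P(Anesthesia gas delivery interrupted) ≈ 0.6525.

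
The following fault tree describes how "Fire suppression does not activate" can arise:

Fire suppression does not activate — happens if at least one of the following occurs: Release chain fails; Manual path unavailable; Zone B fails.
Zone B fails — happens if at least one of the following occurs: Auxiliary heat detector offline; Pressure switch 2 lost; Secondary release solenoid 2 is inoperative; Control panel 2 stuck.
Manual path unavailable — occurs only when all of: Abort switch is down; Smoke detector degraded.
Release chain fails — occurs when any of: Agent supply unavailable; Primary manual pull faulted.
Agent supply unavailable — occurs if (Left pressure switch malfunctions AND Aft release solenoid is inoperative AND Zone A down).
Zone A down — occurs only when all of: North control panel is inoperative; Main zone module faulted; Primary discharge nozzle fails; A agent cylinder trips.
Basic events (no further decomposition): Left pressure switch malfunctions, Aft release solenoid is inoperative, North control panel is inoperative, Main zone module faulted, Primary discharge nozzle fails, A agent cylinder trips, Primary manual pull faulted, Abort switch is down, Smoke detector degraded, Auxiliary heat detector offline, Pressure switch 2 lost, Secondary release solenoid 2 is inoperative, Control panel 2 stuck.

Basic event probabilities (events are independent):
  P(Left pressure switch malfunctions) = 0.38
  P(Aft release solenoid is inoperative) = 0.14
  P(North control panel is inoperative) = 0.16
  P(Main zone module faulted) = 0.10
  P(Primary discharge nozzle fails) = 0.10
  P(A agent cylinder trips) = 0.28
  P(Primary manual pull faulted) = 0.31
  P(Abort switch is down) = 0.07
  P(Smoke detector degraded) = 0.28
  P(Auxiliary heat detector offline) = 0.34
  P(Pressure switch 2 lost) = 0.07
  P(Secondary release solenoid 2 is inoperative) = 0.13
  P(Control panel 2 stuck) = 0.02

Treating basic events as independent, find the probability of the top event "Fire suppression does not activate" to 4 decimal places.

0.6460

P(Zone A down) [AND] = 0.16 × 0.10 × 0.10 × 0.28 = 0.000448
P(Agent supply unavailable) [AND] = 0.38 × 0.14 × 0.000448 = 0.000024
P(Release chain fails) [OR] = 1 − (1−0.000024) × (1−0.31) = 0.310017
P(Manual path unavailable) [AND] = 0.07 × 0.28 = 0.019600
P(Zone B fails) [OR] = 1 − (1−0.34) × (1−0.07) × (1−0.13) × (1−0.02) = 0.476674
P(Fire suppression does not activate) [OR] = 1 − (1−0.310017) × (1−0.019600) × (1−0.476674) = 0.645991
Rounded to 4 decimal places: P(Fire suppression does not activate) ≈ 0.6460.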